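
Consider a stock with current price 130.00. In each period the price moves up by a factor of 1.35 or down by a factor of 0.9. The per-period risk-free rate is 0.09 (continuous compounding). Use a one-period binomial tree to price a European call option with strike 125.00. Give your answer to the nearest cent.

Risk-neutral probability p = (e^0.09 − 0.9)/(1.35 − 0.9) = 0.1942/0.4500 = 0.4315
Terminal stock prices: S_u = 175.5, S_d = 117
Terminal payoffs (S − K): max(50.5, 0) = 50.5, max(-8, 0) = 0
Node 0 (S = 130): V_0 = e^(−0.09)·[0.4315·50.5000 + 0.5685·0.0000] = 19.9152

19.92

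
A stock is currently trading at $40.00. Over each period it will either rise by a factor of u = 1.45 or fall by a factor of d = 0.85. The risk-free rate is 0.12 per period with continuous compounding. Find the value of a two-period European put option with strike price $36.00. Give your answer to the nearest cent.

Risk-neutral probability p = (e^0.12 − 0.85)/(1.45 − 0.85) = 0.2775/0.6000 = 0.4625
Terminal stock prices: S_uu = 84.1, S_ud = 49.3, S_dd = 28.9
Terminal payoffs (K − S): max(-48.1, 0) = 0, max(-13.3, 0) = 0, max(7.1, 0) = 7.1
Node u (S = 58): V_u = e^(−0.12)·[0.4625·0.0000 + 0.5375·0.0000] = 0.0000
Node d (S = 34): V_d = e^(−0.12)·[0.4625·0.0000 + 0.5375·7.1000] = 3.3847
Node 0 (S = 40): V_0 = e^(−0.12)·[0.4625·0.0000 + 0.5375·3.3847] = 1.6136

$1.61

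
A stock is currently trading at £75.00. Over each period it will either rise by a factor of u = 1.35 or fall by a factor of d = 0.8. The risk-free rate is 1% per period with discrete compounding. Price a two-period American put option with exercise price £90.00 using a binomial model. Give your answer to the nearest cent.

£20.44

Risk-neutral probability p = (1 + 0.01 − 0.8)/(1.35 − 0.8) = 0.2100/0.5500 = 0.3818
Terminal stock prices: S_uu = 136.7, S_ud = 81, S_dd = 48
Terminal payoffs (K − S): max(-46.69, 0) = 0, max(9, 0) = 9, max(42, 0) = 42
Node u (S = 101.2): continuation = 1/1.01·[0.3818·0.0000 + 0.6182·9.0000] = 5.5086; exercise value = 0.0000 ≤ continuation, so V_u = 5.5086
Node d (S = 60): continuation = 1/1.01·[0.3818·9.0000 + 0.6182·42.0000] = 29.1089; exercise value = 30.0000 > continuation, so V_d = 30.0000 (exercise)
Node 0 (S = 75): continuation = 1/1.01·[0.3818·5.5086 + 0.6182·30.0000] = 20.4443; exercise value = 15.0000 ≤ continuation, so V_0 = 20.4443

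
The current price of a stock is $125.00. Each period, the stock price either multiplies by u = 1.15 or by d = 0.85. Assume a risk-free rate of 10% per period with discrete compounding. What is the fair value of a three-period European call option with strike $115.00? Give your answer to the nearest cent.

Risk-neutral probability p = (1 + 0.1 − 0.85)/(1.15 − 0.85) = 0.2500/0.3000 = 0.8333
Terminal stock prices: S_uuu = 190.1, S_uud = 140.5, S_udd = 103.9, S_ddd = 76.77
Terminal payoffs (S − K): max(75.11, 0) = 75.11, max(25.52, 0) = 25.52, max(-11.14, 0) = 0, max(-38.23, 0) = 0
Node uu (S = 165.3): V_uu = 1/1.1·[0.8333·75.1094 + 0.1667·25.5156] = 60.7670
Node ud (S = 122.2): V_ud = 1/1.1·[0.8333·25.5156 + 0.1667·0.0000] = 19.3300
Node dd (S = 90.31): V_dd = 1/1.1·[0.8333·0.0000 + 0.1667·0.0000] = 0.0000
Node u (S = 143.8): V_u = 1/1.1·[0.8333·60.7670 + 0.1667·19.3300] = 48.9644
Node d (S = 106.2): V_d = 1/1.1·[0.8333·19.3300 + 0.1667·0.0000] = 14.6440
Node 0 (S = 125): V_0 = 1/1.1·[0.8333·48.9644 + 0.1667·14.6440] = 39.3130

$39.31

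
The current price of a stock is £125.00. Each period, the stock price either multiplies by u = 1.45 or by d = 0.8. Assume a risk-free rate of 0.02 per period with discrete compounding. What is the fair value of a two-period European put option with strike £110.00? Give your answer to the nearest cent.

Risk-neutral probability p = (1 + 0.02 − 0.8)/(1.45 − 0.8) = 0.2200/0.6500 = 0.3385
Terminal stock prices: S_uu = 262.8, S_ud = 145, S_dd = 80
Terminal payoffs (K − S): max(-152.8, 0) = 0, max(-35, 0) = 0, max(30, 0) = 30
Node u (S = 181.2): V_u = 1/1.02·[0.3385·0.0000 + 0.6615·0.0000] = 0.0000
Node d (S = 100): V_d = 1/1.02·[0.3385·0.0000 + 0.6615·30.0000] = 19.4570
Node 0 (S = 125): V_0 = 1/1.02·[0.3385·0.0000 + 0.6615·19.4570] = 12.6192

£12.62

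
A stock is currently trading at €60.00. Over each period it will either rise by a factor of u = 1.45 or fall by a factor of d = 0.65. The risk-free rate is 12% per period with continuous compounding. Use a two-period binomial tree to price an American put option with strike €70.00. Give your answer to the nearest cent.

Risk-neutral probability p = (e^0.12 − 0.65)/(1.45 − 0.65) = 0.4775/0.8000 = 0.5969
Terminal stock prices: S_uu = 126.2, S_ud = 56.55, S_dd = 25.35
Terminal payoffs (K − S): max(-56.15, 0) = 0, max(13.45, 0) = 13.45, max(44.65, 0) = 44.65
Node u (S = 87): continuation = e^(−0.12)·[0.5969·0.0000 + 0.4031·13.4500] = 4.8090; exercise value = 0.0000 ≤ continuation, so V_u = 4.8090
Node d (S = 39): continuation = e^(−0.12)·[0.5969·13.4500 + 0.4031·44.6500] = 23.0844; exercise value = 31.0000 > continuation, so V_d = 31.0000 (exercise)
Node 0 (S = 60): continuation = e^(−0.12)·[0.5969·4.8090 + 0.4031·31.0000] = 13.6296; exercise value = 10.0000 ≤ continuation, so V_0 = 13.6296

€13.63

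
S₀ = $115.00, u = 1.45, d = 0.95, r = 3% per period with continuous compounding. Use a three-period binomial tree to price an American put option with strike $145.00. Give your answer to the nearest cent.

Risk-neutral probability p = (e^0.03 − 0.95)/(1.45 − 0.95) = 0.0805/0.5000 = 0.1609
Terminal stock prices: S_uuu = 350.6, S_uud = 229.7, S_udd = 150.5, S_ddd = 98.6
Terminal payoffs (K − S): max(-205.6, 0) = 0, max(-84.7, 0) = 0, max(-5.492, 0) = 0, max(46.4, 0) = 46.4
Node uu (S = 241.8): continuation = e^(−0.03)·[0.1609·0.0000 + 0.8391·0.0000] = 0.0000; exercise value = 0.0000 ≤ continuation, so V_uu = 0.0000
Node ud (S = 158.4): continuation = e^(−0.03)·[0.1609·0.0000 + 0.8391·0.0000] = 0.0000; exercise value = 0.0000 ≤ continuation, so V_ud = 0.0000
Node dd (S = 103.8): continuation = e^(−0.03)·[0.1609·0.0000 + 0.8391·46.4019] = 37.7847; exercise value = 41.2125 > continuation, so V_dd = 41.2125 (exercise)
Node u (S = 166.8): continuation = e^(−0.03)·[0.1609·0.0000 + 0.8391·0.0000] = 0.0000; exercise value = 0.0000 ≤ continuation, so V_u = 0.0000
Node d (S = 109.2): continuation = e^(−0.03)·[0.1609·0.0000 + 0.8391·41.2125] = 33.5590; exercise value = 35.7500 > continuation, so V_d = 35.7500 (exercise)
Node 0 (S = 115): continuation = e^(−0.03)·[0.1609·0.0000 + 0.8391·35.7500] = 29.1109; exercise value = 30.0000 > continuation, so V_0 = 30.0000 (exercise)

$30.00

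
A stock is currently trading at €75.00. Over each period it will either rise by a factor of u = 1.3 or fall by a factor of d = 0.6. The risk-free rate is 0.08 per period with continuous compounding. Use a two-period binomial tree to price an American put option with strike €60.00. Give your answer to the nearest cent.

€4.56

Risk-neutral probability p = (e^0.08 − 0.6)/(1.3 − 0.6) = 0.4833/0.7000 = 0.6904
Terminal stock prices: S_uu = 126.8, S_ud = 58.5, S_dd = 27
Terminal payoffs (K − S): max(-66.75, 0) = 0, max(1.5, 0) = 1.5, max(33, 0) = 33
Node u (S = 97.5): continuation = e^(−0.08)·[0.6904·0.0000 + 0.3096·1.5000] = 0.4287; exercise value = 0.0000 ≤ continuation, so V_u = 0.4287
Node d (S = 45): continuation = e^(−0.08)·[0.6904·1.5000 + 0.3096·33.0000] = 10.3870; exercise value = 15.0000 > continuation, so V_d = 15.0000 (exercise)
Node 0 (S = 75): continuation = e^(−0.08)·[0.6904·0.4287 + 0.3096·15.0000] = 4.5600; exercise value = 0.0000 ≤ continuation, so V_0 = 4.5600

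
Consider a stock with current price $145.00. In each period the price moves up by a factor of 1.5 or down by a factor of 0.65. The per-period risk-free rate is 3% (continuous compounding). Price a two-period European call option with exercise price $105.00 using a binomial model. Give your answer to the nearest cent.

Risk-neutral probability p = (e^0.03 − 0.65)/(1.5 − 0.65) = 0.3805/0.8500 = 0.4476
Terminal stock prices: S_uu = 326.2, S_ud = 141.4, S_dd = 61.26
Terminal payoffs (S − K): max(221.2, 0) = 221.2, max(36.38, 0) = 36.38, max(-43.74, 0) = 0
Node u (S = 217.5): V_u = e^(−0.03)·[0.4476·221.2500 + 0.5524·36.3750] = 115.6032
Node d (S = 94.25): V_d = e^(−0.03)·[0.4476·36.3750 + 0.5524·0.0000] = 15.8000
Node 0 (S = 145): V_0 = e^(−0.03)·[0.4476·115.6032 + 0.5524·15.8000] = 58.6841

$58.68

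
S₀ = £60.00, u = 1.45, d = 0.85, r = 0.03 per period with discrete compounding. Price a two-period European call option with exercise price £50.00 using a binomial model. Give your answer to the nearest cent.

£15.94

Risk-neutral probability p = (1 + 0.03 − 0.85)/(1.45 − 0.85) = 0.1800/0.6000 = 0.3000
Terminal stock prices: S_uu = 126.2, S_ud = 73.95, S_dd = 43.35
Terminal payoffs (S − K): max(76.15, 0) = 76.15, max(23.95, 0) = 23.95, max(-6.65, 0) = 0
Node u (S = 87): V_u = 1/1.03·[0.3000·76.1500 + 0.7000·23.9500] = 38.4563
Node d (S = 51): V_d = 1/1.03·[0.3000·23.9500 + 0.7000·0.0000] = 6.9757
Node 0 (S = 60): V_0 = 1/1.03·[0.3000·38.4563 + 0.7000·6.9757] = 15.9417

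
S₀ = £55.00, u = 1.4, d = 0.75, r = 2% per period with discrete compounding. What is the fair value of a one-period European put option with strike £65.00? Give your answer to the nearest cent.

Risk-neutral probability p = (1 + 0.02 − 0.75)/(1.4 − 0.75) = 0.2700/0.6500 = 0.4154
Terminal stock prices: S_u = 77, S_d = 41.25
Terminal payoffs (K − S): max(-12, 0) = 0, max(23.75, 0) = 23.75
Node 0 (S = 55): V_0 = 1/1.02·[0.4154·0.0000 + 0.5846·23.7500] = 13.6124

£13.61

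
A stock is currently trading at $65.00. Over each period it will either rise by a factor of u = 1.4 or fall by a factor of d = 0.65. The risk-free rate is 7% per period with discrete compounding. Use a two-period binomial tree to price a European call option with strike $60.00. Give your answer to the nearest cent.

$18.46

Risk-neutral probability p = (1 + 0.07 − 0.65)/(1.4 − 0.65) = 0.4200/0.7500 = 0.5600
Terminal stock prices: S_uu = 127.4, S_ud = 59.15, S_dd = 27.46
Terminal payoffs (S − K): max(67.4, 0) = 67.4, max(-0.85, 0) = 0, max(-32.54, 0) = 0
Node u (S = 91): V_u = 1/1.07·[0.5600·67.4000 + 0.4400·0.0000] = 35.2748
Node d (S = 42.25): V_d = 1/1.07·[0.5600·0.0000 + 0.4400·0.0000] = 0.0000
Node 0 (S = 65): V_0 = 1/1.07·[0.5600·35.2748 + 0.4400·0.0000] = 18.4616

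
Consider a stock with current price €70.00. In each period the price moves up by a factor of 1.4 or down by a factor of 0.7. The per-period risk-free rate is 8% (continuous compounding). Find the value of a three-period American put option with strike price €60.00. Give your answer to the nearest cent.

€6.60

Risk-neutral probability p = (e^0.08 − 0.7)/(1.4 − 0.7) = 0.3833/0.7000 = 0.5476
Terminal stock prices: S_uuu = 192.1, S_uud = 96.04, S_udd = 48.02, S_ddd = 24.01
Terminal payoffs (K − S): max(-132.1, 0) = 0, max(-36.04, 0) = 0, max(11.98, 0) = 11.98, max(35.99, 0) = 35.99
Node uu (S = 137.2): continuation = e^(−0.08)·[0.5476·0.0000 + 0.4524·0.0000] = 0.0000; exercise value = 0.0000 ≤ continuation, so V_uu = 0.0000
Node ud (S = 68.6): continuation = e^(−0.08)·[0.5476·0.0000 + 0.4524·11.9800] = 5.0036; exercise value = 0.0000 ≤ continuation, so V_ud = 5.0036
Node dd (S = 34.3): continuation = e^(−0.08)·[0.5476·11.9800 + 0.4524·35.9900] = 21.0870; exercise value = 25.7000 > continuation, so V_dd = 25.7000 (exercise)
Node u (S = 98): continuation = e^(−0.08)·[0.5476·0.0000 + 0.4524·5.0036] = 2.0898; exercise value = 0.0000 ≤ continuation, so V_u = 2.0898
Node d (S = 49): continuation = e^(−0.08)·[0.5476·5.0036 + 0.4524·25.7000] = 13.2630; exercise value = 11.0000 ≤ continuation, so V_d = 13.2630
Node 0 (S = 70): continuation = e^(−0.08)·[0.5476·2.0898 + 0.4524·13.2630] = 6.5957; exercise value = 0.0000 ≤ continuation, so V_0 = 6.5957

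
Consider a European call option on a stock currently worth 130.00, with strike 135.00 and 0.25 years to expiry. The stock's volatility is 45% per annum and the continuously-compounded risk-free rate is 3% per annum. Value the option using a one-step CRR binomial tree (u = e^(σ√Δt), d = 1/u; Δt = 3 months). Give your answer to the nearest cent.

CRR parameters: u = e^(σ√Δt) = e^(0.45·√0.25) = 1.2523, d = 1/u = 0.7985
Per-period rate: rΔt = 0.03·0.25 = 0.0075, so R = e^0.0075 = 1.0075
Risk-neutral probability p = (e^0.0075 − 0.7985)/(1.2523 − 0.7985) = 0.2090/0.4538 = 0.4606
Terminal stock prices: S_u = 162.8, S_d = 103.8
Terminal payoffs (S − K): max(27.8, 0) = 27.8, max(-31.19, 0) = 0
Node 0 (S = 130): V_0 = e^(−0.0075)·[0.4606·27.8020 + 0.5394·0.0000] = 12.7092

12.71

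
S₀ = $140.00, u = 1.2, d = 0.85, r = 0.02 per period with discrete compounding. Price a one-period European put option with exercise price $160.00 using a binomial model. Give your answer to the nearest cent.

$20.67

Risk-neutral probability p = (1 + 0.02 − 0.85)/(1.2 − 0.85) = 0.1700/0.3500 = 0.4857
Terminal stock prices: S_u = 168, S_d = 119
Terminal payoffs (K − S): max(-8, 0) = 0, max(41, 0) = 41
Node 0 (S = 140): V_0 = 1/1.02·[0.4857·0.0000 + 0.5143·41.0000] = 20.6723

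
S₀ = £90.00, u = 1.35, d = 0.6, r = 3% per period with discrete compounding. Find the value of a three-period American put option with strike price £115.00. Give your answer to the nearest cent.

Risk-neutral probability p = (1 + 0.03 − 0.6)/(1.35 − 0.6) = 0.4300/0.7500 = 0.5733
Terminal stock prices: S_uuu = 221.4, S_uud = 98.42, S_udd = 43.74, S_ddd = 19.44
Terminal payoffs (K − S): max(-106.4, 0) = 0, max(16.58, 0) = 16.58, max(71.26, 0) = 71.26, max(95.56, 0) = 95.56
Node uu (S = 164): continuation = 1/1.03·[0.5733·0.0000 + 0.4267·16.5850] = 6.8702; exercise value = 0.0000 ≤ continuation, so V_uu = 6.8702
Node ud (S = 72.9): continuation = 1/1.03·[0.5733·16.5850 + 0.4267·71.2600] = 38.7505; exercise value = 42.1000 > continuation, so V_ud = 42.1000 (exercise)
Node dd (S = 32.4): continuation = 1/1.03·[0.5733·71.2600 + 0.4267·95.5600] = 79.2505; exercise value = 82.6000 > continuation, so V_dd = 82.6000 (exercise)
Node u (S = 121.5): continuation = 1/1.03·[0.5733·6.8702 + 0.4267·42.1000] = 21.2636; exercise value = 0.0000 ≤ continuation, so V_u = 21.2636
Node d (S = 54): continuation = 1/1.03·[0.5733·42.1000 + 0.4267·82.6000] = 57.6505; exercise value = 61.0000 > continuation, so V_d = 61.0000 (exercise)
Node 0 (S = 90): continuation = 1/1.03·[0.5733·21.2636 + 0.4267·61.0000] = 37.1047; exercise value = 25.0000 ≤ continuation, so V_0 = 37.1047

£37.10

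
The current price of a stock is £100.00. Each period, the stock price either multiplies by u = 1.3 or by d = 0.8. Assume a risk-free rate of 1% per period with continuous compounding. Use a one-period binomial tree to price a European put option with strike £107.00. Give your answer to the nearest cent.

£15.50

Risk-neutral probability p = (e^0.01 − 0.8)/(1.3 − 0.8) = 0.2101/0.5000 = 0.4201
Terminal stock prices: S_u = 130, S_d = 80
Terminal payoffs (K − S): max(-23, 0) = 0, max(27, 0) = 27
Node 0 (S = 100): V_0 = e^(−0.01)·[0.4201·0.0000 + 0.5799·27.0000] = 15.5015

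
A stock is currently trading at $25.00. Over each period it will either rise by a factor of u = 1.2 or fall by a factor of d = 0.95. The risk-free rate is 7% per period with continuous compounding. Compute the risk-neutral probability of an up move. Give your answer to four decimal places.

p = 0.4900

Risk-neutral probability p = (e^0.07 − 0.95)/(1.2 − 0.95) = 0.1225/0.2500 = 0.4900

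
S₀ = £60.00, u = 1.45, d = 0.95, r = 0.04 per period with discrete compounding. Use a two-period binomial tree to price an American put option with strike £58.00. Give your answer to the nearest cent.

Risk-neutral probability p = (1 + 0.04 − 0.95)/(1.45 − 0.95) = 0.0900/0.5000 = 0.1800
Terminal stock prices: S_uu = 126.2, S_ud = 82.65, S_dd = 54.15
Terminal payoffs (K − S): max(-68.15, 0) = 0, max(-24.65, 0) = 0, max(3.85, 0) = 3.85
Node u (S = 87): continuation = 1/1.04·[0.1800·0.0000 + 0.8200·0.0000] = 0.0000; exercise value = 0.0000 ≤ continuation, so V_u = 0.0000
Node d (S = 57): continuation = 1/1.04·[0.1800·0.0000 + 0.8200·3.8500] = 3.0356; exercise value = 1.0000 ≤ continuation, so V_d = 3.0356
Node 0 (S = 60): continuation = 1/1.04·[0.1800·0.0000 + 0.8200·3.0356] = 2.3934; exercise value = 0.0000 ≤ continuation, so V_0 = 2.3934

£2.39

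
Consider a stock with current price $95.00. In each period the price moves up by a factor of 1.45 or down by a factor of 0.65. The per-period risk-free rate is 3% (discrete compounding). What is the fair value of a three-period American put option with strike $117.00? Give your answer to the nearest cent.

$35.21

Risk-neutral probability p = (1 + 0.03 − 0.65)/(1.45 − 0.65) = 0.3800/0.8000 = 0.4750
Terminal stock prices: S_uuu = 289.6, S_uud = 129.8, S_udd = 58.2, S_ddd = 26.09
Terminal payoffs (K − S): max(-172.6, 0) = 0, max(-12.83, 0) = 0, max(58.8, 0) = 58.8, max(90.91, 0) = 90.91
Node uu (S = 199.7): continuation = 1/1.03·[0.4750·0.0000 + 0.5250·0.0000] = 0.0000; exercise value = 0.0000 ≤ continuation, so V_uu = 0.0000
Node ud (S = 89.54): continuation = 1/1.03·[0.4750·0.0000 + 0.5250·58.8006] = 29.9712; exercise value = 27.4625 ≤ continuation, so V_ud = 29.9712
Node dd (S = 40.14): continuation = 1/1.03·[0.4750·58.8006 + 0.5250·90.9106] = 73.4547; exercise value = 76.8625 > continuation, so V_dd = 76.8625 (exercise)
Node u (S = 137.8): continuation = 1/1.03·[0.4750·0.0000 + 0.5250·29.9712] = 15.2766; exercise value = 0.0000 ≤ continuation, so V_u = 15.2766
Node d (S = 61.75): continuation = 1/1.03·[0.4750·29.9712 + 0.5250·76.8625] = 52.9992; exercise value = 55.2500 > continuation, so V_d = 55.2500 (exercise)
Node 0 (S = 95): continuation = 1/1.03·[0.4750·15.2766 + 0.5250·55.2500] = 35.2064; exercise value = 22.0000 ≤ continuation, so V_0 = 35.2064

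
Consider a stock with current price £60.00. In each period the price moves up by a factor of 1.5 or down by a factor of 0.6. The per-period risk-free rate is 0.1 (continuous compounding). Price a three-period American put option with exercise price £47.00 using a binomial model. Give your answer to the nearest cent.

£6.34

Risk-neutral probability p = (e^0.1 − 0.6)/(1.5 − 0.6) = 0.5052/0.9000 = 0.5613
Terminal stock prices: S_uuu = 202.5, S_uud = 81, S_udd = 32.4, S_ddd = 12.96
Terminal payoffs (K − S): max(-155.5, 0) = 0, max(-34, 0) = 0, max(14.6, 0) = 14.6, max(34.04, 0) = 34.04
Node uu (S = 135): continuation = e^(−0.1)·[0.5613·0.0000 + 0.4387·0.0000] = 0.0000; exercise value = 0.0000 ≤ continuation, so V_uu = 0.0000
Node ud (S = 54): continuation = e^(−0.1)·[0.5613·0.0000 + 0.4387·14.6000] = 5.7955; exercise value = 0.0000 ≤ continuation, so V_ud = 5.7955
Node dd (S = 21.6): continuation = e^(−0.1)·[0.5613·14.6000 + 0.4387·34.0400] = 20.9274; exercise value = 25.4000 > continuation, so V_dd = 25.4000 (exercise)
Node u (S = 90): continuation = e^(−0.1)·[0.5613·0.0000 + 0.4387·5.7955] = 2.3005; exercise value = 0.0000 ≤ continuation, so V_u = 2.3005
Node d (S = 36): continuation = e^(−0.1)·[0.5613·5.7955 + 0.4387·25.4000] = 13.0260; exercise value = 11.0000 ≤ continuation, so V_d = 13.0260
Node 0 (S = 60): continuation = e^(−0.1)·[0.5613·2.3005 + 0.4387·13.0260] = 6.3391; exercise value = 0.0000 ≤ continuation, so V_0 = 6.3391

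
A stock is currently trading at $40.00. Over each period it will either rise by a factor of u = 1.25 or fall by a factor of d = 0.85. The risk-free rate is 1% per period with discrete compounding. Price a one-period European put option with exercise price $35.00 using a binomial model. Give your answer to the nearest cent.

$0.59

Risk-neutral probability p = (1 + 0.01 − 0.85)/(1.25 − 0.85) = 0.1600/0.4000 = 0.4000
Terminal stock prices: S_u = 50, S_d = 34
Terminal payoffs (K − S): max(-15, 0) = 0, max(1, 0) = 1
Node 0 (S = 40): V_0 = 1/1.01·[0.4000·0.0000 + 0.6000·1.0000] = 0.5941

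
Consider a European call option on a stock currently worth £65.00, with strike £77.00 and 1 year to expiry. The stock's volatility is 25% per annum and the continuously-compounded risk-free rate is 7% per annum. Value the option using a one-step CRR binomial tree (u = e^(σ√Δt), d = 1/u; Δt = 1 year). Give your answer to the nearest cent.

£3.50

CRR parameters: u = e^(σ√Δt) = e^(0.25·√1) = 1.2840, d = 1/u = 0.7788
Per-period rate: rΔt = 0.07·1 = 0.07, so R = e^0.07 = 1.0725
Risk-neutral probability p = (e^0.07 − 0.7788)/(1.2840 − 0.7788) = 0.2937/0.5052 = 0.5813
Terminal stock prices: S_u = 83.46, S_d = 50.62
Terminal payoffs (S − K): max(6.462, 0) = 6.462, max(-26.38, 0) = 0
Node 0 (S = 65): V_0 = e^(−0.07)·[0.5813·6.4617 + 0.4187·0.0000] = 3.5025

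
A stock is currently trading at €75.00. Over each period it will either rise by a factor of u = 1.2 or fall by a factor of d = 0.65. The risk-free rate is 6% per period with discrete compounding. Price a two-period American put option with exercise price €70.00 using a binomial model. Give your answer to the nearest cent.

€7.05

Risk-neutral probability p = (1 + 0.06 − 0.65)/(1.2 − 0.65) = 0.4100/0.5500 = 0.7455
Terminal stock prices: S_uu = 108, S_ud = 58.5, S_dd = 31.69
Terminal payoffs (K − S): max(-38, 0) = 0, max(11.5, 0) = 11.5, max(38.31, 0) = 38.31
Node u (S = 90): continuation = 1/1.06·[0.7455·0.0000 + 0.2545·11.5000] = 2.7616; exercise value = 0.0000 ≤ continuation, so V_u = 2.7616
Node d (S = 48.75): continuation = 1/1.06·[0.7455·11.5000 + 0.2545·38.3125] = 17.2877; exercise value = 21.2500 > continuation, so V_d = 21.2500 (exercise)
Node 0 (S = 75): continuation = 1/1.06·[0.7455·2.7616 + 0.2545·21.2500] = 7.0450; exercise value = 0.0000 ≤ continuation, so V_0 = 7.0450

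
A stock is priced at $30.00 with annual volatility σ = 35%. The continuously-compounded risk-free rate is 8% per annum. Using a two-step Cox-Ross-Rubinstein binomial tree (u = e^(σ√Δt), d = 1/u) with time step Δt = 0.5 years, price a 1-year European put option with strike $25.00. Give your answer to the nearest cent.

CRR parameters: u = e^(σ√Δt) = e^(0.35·√0.5) = 1.2808, d = 1/u = 0.7808
Per-period rate: rΔt = 0.08·0.5 = 0.04, so R = e^0.04 = 1.0408
Risk-neutral probability p = (e^0.04 − 0.7808)/(1.2808 − 0.7808) = 0.2601/0.5000 = 0.5201
Terminal stock prices: S_uu = 49.21, S_ud = 30, S_dd = 18.29
Terminal payoffs (K − S): max(-24.21, 0) = 0, max(-5, 0) = 0, max(6.712, 0) = 6.712
Node u (S = 38.42): V_u = e^(−0.04)·[0.5201·0.0000 + 0.4799·0.0000] = 0.0000
Node d (S = 23.42): V_d = e^(−0.04)·[0.5201·0.0000 + 0.4799·6.7124] = 3.0953
Node 0 (S = 30): V_0 = e^(−0.04)·[0.5201·0.0000 + 0.4799·3.0953] = 1.4273

$1.43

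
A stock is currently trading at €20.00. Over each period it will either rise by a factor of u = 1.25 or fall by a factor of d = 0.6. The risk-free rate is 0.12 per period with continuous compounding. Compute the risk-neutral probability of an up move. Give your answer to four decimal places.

p = 0.8115

Risk-neutral probability p = (e^0.12 − 0.6)/(1.25 − 0.6) = 0.5275/0.6500 = 0.8115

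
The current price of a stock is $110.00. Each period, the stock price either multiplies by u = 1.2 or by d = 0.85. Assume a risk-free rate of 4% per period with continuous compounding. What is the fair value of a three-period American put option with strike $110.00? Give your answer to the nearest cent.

$8.76

Risk-neutral probability p = (e^0.04 − 0.85)/(1.2 − 0.85) = 0.1908/0.3500 = 0.5452
Terminal stock prices: S_uuu = 190.1, S_uud = 134.6, S_udd = 95.37, S_ddd = 67.55
Terminal payoffs (K − S): max(-80.08, 0) = 0, max(-24.64, 0) = 0, max(14.63, 0) = 14.63, max(42.45, 0) = 42.45
Node uu (S = 158.4): continuation = e^(−0.04)·[0.5452·0.0000 + 0.4548·0.0000] = 0.0000; exercise value = 0.0000 ≤ continuation, so V_uu = 0.0000
Node ud (S = 112.2): continuation = e^(−0.04)·[0.5452·0.0000 + 0.4548·14.6300] = 6.3932; exercise value = 0.0000 ≤ continuation, so V_ud = 6.3932
Node dd (S = 79.47): continuation = e^(−0.04)·[0.5452·14.6300 + 0.4548·42.4463] = 26.2118; exercise value = 30.5250 > continuation, so V_dd = 30.5250 (exercise)
Node u (S = 132): continuation = e^(−0.04)·[0.5452·0.0000 + 0.4548·6.3932] = 2.7938; exercise value = 0.0000 ≤ continuation, so V_u = 2.7938
Node d (S = 93.5): continuation = e^(−0.04)·[0.5452·6.3932 + 0.4548·30.5250] = 16.6879; exercise value = 16.5000 ≤ continuation, so V_d = 16.6879
Node 0 (S = 110): continuation = e^(−0.04)·[0.5452·2.7938 + 0.4548·16.6879] = 8.7559; exercise value = 0.0000 ≤ continuation, so V_0 = 8.7559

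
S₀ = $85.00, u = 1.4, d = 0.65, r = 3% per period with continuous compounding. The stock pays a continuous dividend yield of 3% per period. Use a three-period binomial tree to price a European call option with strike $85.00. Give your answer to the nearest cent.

$21.19

Per-period risk-free factor R = e^0.03 = 1.0305; dividend-adjusted growth = e^(0.03−0.03) = 1.0000.
Risk-neutral probability p = (1.0000 − 0.65)/(1.4 − 0.65) = 0.3500/0.7500 = 0.4667
Terminal stock prices: S_uuu = 233.2, S_uud = 108.3, S_udd = 50.28, S_ddd = 23.34
Terminal payoffs (S − K): max(148.2, 0) = 148.2, max(23.29, 0) = 23.29, max(-34.72, 0) = 0, max(-61.66, 0) = 0
Node uu (S = 166.6): V_uu = e^(−0.03)·[0.4667·148.2400 + 0.5333·23.2900] = 79.1884
Node ud (S = 77.35): V_ud = e^(−0.03)·[0.4667·23.2900 + 0.5333·0.0000] = 10.5474
Node dd (S = 35.91): V_dd = e^(−0.03)·[0.4667·0.0000 + 0.5333·0.0000] = 0.0000
Node u (S = 119): V_u = e^(−0.03)·[0.4667·79.1884 + 0.5333·10.5474] = 41.3214
Node d (S = 55.25): V_d = e^(−0.03)·[0.4667·10.5474 + 0.5333·0.0000] = 4.7767
Node 0 (S = 85): V_0 = e^(−0.03)·[0.4667·41.3214 + 0.5333·4.7767] = 21.1857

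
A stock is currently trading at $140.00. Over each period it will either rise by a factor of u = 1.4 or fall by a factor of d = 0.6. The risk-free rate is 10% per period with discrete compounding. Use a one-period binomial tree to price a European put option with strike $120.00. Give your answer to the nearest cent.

$12.27

Risk-neutral probability p = (1 + 0.1 − 0.6)/(1.4 − 0.6) = 0.5000/0.8000 = 0.6250
Terminal stock prices: S_u = 196, S_d = 84
Terminal payoffs (K − S): max(-76, 0) = 0, max(36, 0) = 36
Node 0 (S = 140): V_0 = 1/1.1·[0.6250·0.0000 + 0.3750·36.0000] = 12.2727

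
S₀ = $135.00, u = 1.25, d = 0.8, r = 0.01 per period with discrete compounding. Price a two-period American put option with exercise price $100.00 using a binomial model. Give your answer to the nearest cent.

$3.79

Risk-neutral probability p = (1 + 0.01 − 0.8)/(1.25 − 0.8) = 0.2100/0.4500 = 0.4667
Terminal stock prices: S_uu = 210.9, S_ud = 135, S_dd = 86.4
Terminal payoffs (K − S): max(-110.9, 0) = 0, max(-35, 0) = 0, max(13.6, 0) = 13.6
Node u (S = 168.8): continuation = 1/1.01·[0.4667·0.0000 + 0.5333·0.0000] = 0.0000; exercise value = 0.0000 ≤ continuation, so V_u = 0.0000
Node d (S = 108): continuation = 1/1.01·[0.4667·0.0000 + 0.5333·13.6000] = 7.1815; exercise value = 0.0000 ≤ continuation, so V_d = 7.1815
Node 0 (S = 135): continuation = 1/1.01·[0.4667·0.0000 + 0.5333·7.1815] = 3.7922; exercise value = 0.0000 ≤ continuation, so V_0 = 3.7922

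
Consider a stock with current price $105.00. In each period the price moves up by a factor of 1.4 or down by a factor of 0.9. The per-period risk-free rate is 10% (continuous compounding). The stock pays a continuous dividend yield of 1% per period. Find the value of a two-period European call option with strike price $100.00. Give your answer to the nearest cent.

$25.63

Per-period risk-free factor R = e^0.1 = 1.1052; dividend-adjusted growth = e^(0.1−0.01) = 1.0942.
Risk-neutral probability p = (1.0942 − 0.9)/(1.4 − 0.9) = 0.1942/0.5000 = 0.3883
Terminal stock prices: S_uu = 205.8, S_ud = 132.3, S_dd = 85.05
Terminal payoffs (S − K): max(105.8, 0) = 105.8, max(32.3, 0) = 32.3, max(-14.95, 0) = 0
Node u (S = 147): V_u = e^(−0.1)·[0.3883·105.8000 + 0.6117·32.3000] = 55.0536
Node d (S = 94.5): V_d = e^(−0.1)·[0.3883·32.3000 + 0.6117·0.0000] = 11.3500
Node 0 (S = 105): V_0 = e^(−0.1)·[0.3883·55.0536 + 0.6117·11.3500] = 25.6270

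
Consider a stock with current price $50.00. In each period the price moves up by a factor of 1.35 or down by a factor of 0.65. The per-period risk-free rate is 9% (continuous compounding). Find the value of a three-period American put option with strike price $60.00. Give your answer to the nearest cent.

$12.40

Risk-neutral probability p = (e^0.09 − 0.65)/(1.35 − 0.65) = 0.4442/0.7000 = 0.6345
Terminal stock prices: S_uuu = 123, S_uud = 59.23, S_udd = 28.52, S_ddd = 13.73
Terminal payoffs (K − S): max(-63.02, 0) = 0, max(0.7687, 0) = 0.7687, max(31.48, 0) = 31.48, max(46.27, 0) = 46.27
Node uu (S = 91.13): continuation = e^(−0.09)·[0.6345·0.0000 + 0.3655·0.7687] = 0.2568; exercise value = 0.0000 ≤ continuation, so V_uu = 0.2568
Node ud (S = 43.88): continuation = e^(−0.09)·[0.6345·0.7687 + 0.3655·31.4812] = 10.9609; exercise value = 16.1250 > continuation, so V_ud = 16.1250 (exercise)
Node dd (S = 21.13): continuation = e^(−0.09)·[0.6345·31.4812 + 0.3655·46.2687] = 33.7109; exercise value = 38.8750 > continuation, so V_dd = 38.8750 (exercise)
Node u (S = 67.5): continuation = e^(−0.09)·[0.6345·0.2568 + 0.3655·16.1250] = 5.5348; exercise value = 0.0000 ≤ continuation, so V_u = 5.5348
Node d (S = 32.5): continuation = e^(−0.09)·[0.6345·16.1250 + 0.3655·38.8750] = 22.3359; exercise value = 27.5000 > continuation, so V_d = 27.5000 (exercise)
Node 0 (S = 50): continuation = e^(−0.09)·[0.6345·5.5348 + 0.3655·27.5000] = 12.3950; exercise value = 10.0000 ≤ continuation, so V_0 = 12.3950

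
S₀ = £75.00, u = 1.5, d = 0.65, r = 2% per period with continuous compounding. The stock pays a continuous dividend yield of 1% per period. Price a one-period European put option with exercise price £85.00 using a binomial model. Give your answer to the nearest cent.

£20.48

Per-period risk-free factor R = e^0.02 = 1.0202; dividend-adjusted growth = e^(0.02−0.01) = 1.0101.
Risk-neutral probability p = (1.0101 − 0.65)/(1.5 − 0.65) = 0.3601/0.8500 = 0.4236
Terminal stock prices: S_u = 112.5, S_d = 48.75
Terminal payoffs (K − S): max(-27.5, 0) = 0, max(36.25, 0) = 36.25
Node 0 (S = 75): V_0 = e^(−0.02)·[0.4236·0.0000 + 0.5764·36.2500] = 20.4812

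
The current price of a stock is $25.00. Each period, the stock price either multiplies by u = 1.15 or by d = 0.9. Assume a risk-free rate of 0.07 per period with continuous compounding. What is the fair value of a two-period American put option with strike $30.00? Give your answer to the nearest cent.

Risk-neutral probability p = (e^0.07 − 0.9)/(1.15 − 0.9) = 0.1725/0.2500 = 0.6900
Terminal stock prices: S_uu = 33.06, S_ud = 25.87, S_dd = 20.25
Terminal payoffs (K − S): max(-3.062, 0) = 0, max(4.125, 0) = 4.125, max(9.75, 0) = 9.75
Node u (S = 28.75): continuation = e^(−0.07)·[0.6900·0.0000 + 0.3100·4.1250] = 1.1922; exercise value = 1.2500 > continuation, so V_u = 1.2500 (exercise)
Node d (S = 22.5): continuation = e^(−0.07)·[0.6900·4.1250 + 0.3100·9.7500] = 5.4718; exercise value = 7.5000 > continuation, so V_d = 7.5000 (exercise)
Node 0 (S = 25): continuation = e^(−0.07)·[0.6900·1.2500 + 0.3100·7.5000] = 2.9718; exercise value = 5.0000 > continuation, so V_0 = 5.0000 (exercise)

$5.00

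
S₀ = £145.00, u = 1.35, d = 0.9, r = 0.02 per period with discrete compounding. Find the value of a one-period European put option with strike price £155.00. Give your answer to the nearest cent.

£17.61

Risk-neutral probability p = (1 + 0.02 − 0.9)/(1.35 − 0.9) = 0.1200/0.4500 = 0.2667
Terminal stock prices: S_u = 195.8, S_d = 130.5
Terminal payoffs (K − S): max(-40.75, 0) = 0, max(24.5, 0) = 24.5
Node 0 (S = 145): V_0 = 1/1.02·[0.2667·0.0000 + 0.7333·24.5000] = 17.6144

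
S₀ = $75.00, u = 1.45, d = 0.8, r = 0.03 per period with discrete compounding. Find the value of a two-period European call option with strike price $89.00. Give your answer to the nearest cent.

$8.11

Risk-neutral probability p = (1 + 0.03 − 0.8)/(1.45 − 0.8) = 0.2300/0.6500 = 0.3538
Terminal stock prices: S_uu = 157.7, S_ud = 87, S_dd = 48
Terminal payoffs (S − K): max(68.69, 0) = 68.69, max(-2, 0) = 0, max(-41, 0) = 0
Node u (S = 108.8): V_u = 1/1.03·[0.3538·68.6875 + 0.6462·0.0000] = 23.5969
Node d (S = 60): V_d = 1/1.03·[0.3538·0.0000 + 0.6462·0.0000] = 0.0000
Node 0 (S = 75): V_0 = 1/1.03·[0.3538·23.5969 + 0.6462·0.0000] = 8.1065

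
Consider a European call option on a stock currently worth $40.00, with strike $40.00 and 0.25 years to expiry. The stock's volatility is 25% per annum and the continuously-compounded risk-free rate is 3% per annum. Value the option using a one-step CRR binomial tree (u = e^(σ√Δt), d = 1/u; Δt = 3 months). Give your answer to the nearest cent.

CRR parameters: u = e^(σ√Δt) = e^(0.25·√0.25) = 1.1331, d = 1/u = 0.8825
Per-period rate: rΔt = 0.03·0.25 = 0.0075, so R = e^0.0075 = 1.0075
Risk-neutral probability p = (e^0.0075 − 0.8825)/(1.1331 − 0.8825) = 0.1250/0.2507 = 0.4988
Terminal stock prices: S_u = 45.33, S_d = 35.3
Terminal payoffs (S − K): max(5.326, 0) = 5.326, max(-4.7, 0) = 0
Node 0 (S = 40): V_0 = e^(−0.0075)·[0.4988·5.3259 + 0.5012·0.0000] = 2.6369

$2.64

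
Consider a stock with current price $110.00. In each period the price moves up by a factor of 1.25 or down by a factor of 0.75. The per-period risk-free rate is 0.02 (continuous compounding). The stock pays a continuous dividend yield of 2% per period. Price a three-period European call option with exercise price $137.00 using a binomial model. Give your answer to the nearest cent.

$9.16

Per-period risk-free factor R = e^0.02 = 1.0202; dividend-adjusted growth = e^(0.02−0.02) = 1.0000.
Risk-neutral probability p = (1.0000 − 0.75)/(1.25 − 0.75) = 0.2500/0.5000 = 0.5000
Terminal stock prices: S_uuu = 214.8, S_uud = 128.9, S_udd = 77.34, S_ddd = 46.41
Terminal payoffs (S − K): max(77.84, 0) = 77.84, max(-8.094, 0) = 0, max(-59.66, 0) = 0, max(-90.59, 0) = 0
Node uu (S = 171.9): V_uu = e^(−0.02)·[0.5000·77.8438 + 0.5000·0.0000] = 38.1512
Node ud (S = 103.1): V_ud = e^(−0.02)·[0.5000·0.0000 + 0.5000·0.0000] = 0.0000
Node dd (S = 61.88): V_dd = e^(−0.02)·[0.5000·0.0000 + 0.5000·0.0000] = 0.0000
Node u (S = 137.5): V_u = e^(−0.02)·[0.5000·38.1512 + 0.5000·0.0000] = 18.6979
Node d (S = 82.5): V_d = e^(−0.02)·[0.5000·0.0000 + 0.5000·0.0000] = 0.0000
Node 0 (S = 110): V_0 = e^(−0.02)·[0.5000·18.6979 + 0.5000·0.0000] = 9.1638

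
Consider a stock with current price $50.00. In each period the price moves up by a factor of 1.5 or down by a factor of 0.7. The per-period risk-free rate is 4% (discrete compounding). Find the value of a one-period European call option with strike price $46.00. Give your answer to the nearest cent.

$11.85

Risk-neutral probability p = (1 + 0.04 − 0.7)/(1.5 − 0.7) = 0.3400/0.8000 = 0.4250
Terminal stock prices: S_u = 75, S_d = 35
Terminal payoffs (S − K): max(29, 0) = 29, max(-11, 0) = 0
Node 0 (S = 50): V_0 = 1/1.04·[0.4250·29.0000 + 0.5750·0.0000] = 11.8510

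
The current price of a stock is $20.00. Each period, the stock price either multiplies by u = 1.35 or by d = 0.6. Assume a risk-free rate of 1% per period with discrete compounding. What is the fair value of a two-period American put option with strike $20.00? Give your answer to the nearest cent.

Risk-neutral probability p = (1 + 0.01 − 0.6)/(1.35 − 0.6) = 0.4100/0.7500 = 0.5467
Terminal stock prices: S_uu = 36.45, S_ud = 16.2, S_dd = 7.2
Terminal payoffs (K − S): max(-16.45, 0) = 0, max(3.8, 0) = 3.8, max(12.8, 0) = 12.8
Node u (S = 27): continuation = 1/1.01·[0.5467·0.0000 + 0.4533·3.8000] = 1.7056; exercise value = 0.0000 ≤ continuation, so V_u = 1.7056
Node d (S = 12): continuation = 1/1.01·[0.5467·3.8000 + 0.4533·12.8000] = 7.8020; exercise value = 8.0000 > continuation, so V_d = 8.0000 (exercise)
Node 0 (S = 20): continuation = 1/1.01·[0.5467·1.7056 + 0.4533·8.0000] = 4.5139; exercise value = 0.0000 ≤ continuation, so V_0 = 4.5139

$4.51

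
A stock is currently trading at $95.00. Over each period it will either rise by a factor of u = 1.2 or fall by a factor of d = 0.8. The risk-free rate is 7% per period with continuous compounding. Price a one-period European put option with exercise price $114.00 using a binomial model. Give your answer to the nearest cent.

Risk-neutral probability p = (e^0.07 − 0.8)/(1.2 − 0.8) = 0.2725/0.4000 = 0.6813
Terminal stock prices: S_u = 114, S_d = 76
Terminal payoffs (K − S): max(0, 0) = 0, max(38, 0) = 38
Node 0 (S = 95): V_0 = e^(−0.07)·[0.6813·0.0000 + 0.3187·38.0000] = 11.2929

$11.29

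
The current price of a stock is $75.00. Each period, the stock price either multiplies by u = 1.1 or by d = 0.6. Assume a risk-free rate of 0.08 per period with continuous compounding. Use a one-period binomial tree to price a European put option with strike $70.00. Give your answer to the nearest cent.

Risk-neutral probability p = (e^0.08 − 0.6)/(1.1 − 0.6) = 0.4833/0.5000 = 0.9666
Terminal stock prices: S_u = 82.5, S_d = 45
Terminal payoffs (K − S): max(-12.5, 0) = 0, max(25, 0) = 25
Node 0 (S = 75): V_0 = e^(−0.08)·[0.9666·0.0000 + 0.0334·25.0000] = 0.7714

$0.77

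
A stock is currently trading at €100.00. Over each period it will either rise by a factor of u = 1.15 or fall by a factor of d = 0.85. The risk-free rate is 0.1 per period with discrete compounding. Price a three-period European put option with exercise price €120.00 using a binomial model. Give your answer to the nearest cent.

Risk-neutral probability p = (1 + 0.1 − 0.85)/(1.15 − 0.85) = 0.2500/0.3000 = 0.8333
Terminal stock prices: S_uuu = 152.1, S_uud = 112.4, S_udd = 83.09, S_ddd = 61.41
Terminal payoffs (K − S): max(-32.09, 0) = 0, max(7.588, 0) = 7.588, max(36.91, 0) = 36.91, max(58.59, 0) = 58.59
Node uu (S = 132.2): V_uu = 1/1.1·[0.8333·0.0000 + 0.1667·7.5875] = 1.1496
Node ud (S = 97.75): V_ud = 1/1.1·[0.8333·7.5875 + 0.1667·36.9125] = 11.3409
Node dd (S = 72.25): V_dd = 1/1.1·[0.8333·36.9125 + 0.1667·58.5875] = 36.8409
Node u (S = 115): V_u = 1/1.1·[0.8333·1.1496 + 0.1667·11.3409] = 2.5892
Node d (S = 85): V_d = 1/1.1·[0.8333·11.3409 + 0.1667·36.8409] = 14.1736
Node 0 (S = 100): V_0 = 1/1.1·[0.8333·2.5892 + 0.1667·14.1736] = 4.1091

€4.11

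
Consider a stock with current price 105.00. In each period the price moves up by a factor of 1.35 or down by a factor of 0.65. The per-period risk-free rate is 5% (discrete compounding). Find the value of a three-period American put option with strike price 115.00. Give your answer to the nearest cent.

24.16

Risk-neutral probability p = (1 + 0.05 − 0.65)/(1.35 − 0.65) = 0.4000/0.7000 = 0.5714
Terminal stock prices: S_uuu = 258.3, S_uud = 124.4, S_udd = 59.89, S_ddd = 28.84
Terminal payoffs (K − S): max(-143.3, 0) = 0, max(-9.386, 0) = 0, max(55.11, 0) = 55.11, max(86.16, 0) = 86.16
Node uu (S = 191.4): continuation = 1/1.05·[0.5714·0.0000 + 0.4286·0.0000] = 0.0000; exercise value = 0.0000 ≤ continuation, so V_uu = 0.0000
Node ud (S = 92.14): continuation = 1/1.05·[0.5714·0.0000 + 0.4286·55.1106] = 22.4941; exercise value = 22.8625 > continuation, so V_ud = 22.8625 (exercise)
Node dd (S = 44.36): continuation = 1/1.05·[0.5714·55.1106 + 0.4286·86.1644] = 65.1613; exercise value = 70.6375 > continuation, so V_dd = 70.6375 (exercise)
Node u (S = 141.8): continuation = 1/1.05·[0.5714·0.0000 + 0.4286·22.8625] = 9.3316; exercise value = 0.0000 ≤ continuation, so V_u = 9.3316
Node d (S = 68.25): continuation = 1/1.05·[0.5714·22.8625 + 0.4286·70.6375] = 41.2738; exercise value = 46.7500 > continuation, so V_d = 46.7500 (exercise)
Node 0 (S = 105): continuation = 1/1.05·[0.5714·9.3316 + 0.4286·46.7500] = 24.1601; exercise value = 10.0000 ≤ continuation, so V_0 = 24.1601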